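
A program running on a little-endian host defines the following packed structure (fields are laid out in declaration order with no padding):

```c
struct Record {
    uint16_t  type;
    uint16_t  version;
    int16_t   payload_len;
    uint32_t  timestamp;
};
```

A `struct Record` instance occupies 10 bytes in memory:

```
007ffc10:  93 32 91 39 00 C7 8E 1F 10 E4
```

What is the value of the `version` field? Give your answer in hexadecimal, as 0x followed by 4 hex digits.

0x3991

`version` follows `type` (2 bytes), so it starts at byte offset 2 and occupies 2 bytes.
Bytes at offsets 2..3: 91 39.
Little-endian stores the least-significant byte at the lowest address.
Reassemble most-significant byte first: 39 91 → 0x3991.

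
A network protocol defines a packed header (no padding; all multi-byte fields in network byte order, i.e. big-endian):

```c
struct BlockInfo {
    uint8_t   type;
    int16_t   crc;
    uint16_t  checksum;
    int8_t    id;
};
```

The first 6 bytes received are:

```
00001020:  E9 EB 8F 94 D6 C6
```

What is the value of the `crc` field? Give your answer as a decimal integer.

-5233

`crc` follows `type` (1 byte), so it starts at byte offset 1 and occupies 2 bytes.
Bytes at offsets 1..2: EB 8F.
Big-endian: lowest address holds the most-significant byte.
The bytes are already most-significant first: 0xEB8F.
Top bit is set, so as a signed 16-bit value this is 0xEB8F − 2^16 = -5233.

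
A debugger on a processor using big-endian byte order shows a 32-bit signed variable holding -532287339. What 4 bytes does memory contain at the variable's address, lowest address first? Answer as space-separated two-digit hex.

E0 45 F0 95

Two's complement of -532287339 in 32 bits: 532287339 = 0x1FBA0F6B; invert → 0xE045F094; add 1 → 0xE045F095.
Split into bytes (most-significant first): E0 45 F0 95.
Big-endian stores the most-significant byte at the lowest address.
So the memory order matches the most-significant-first order: E0 45 F0 95.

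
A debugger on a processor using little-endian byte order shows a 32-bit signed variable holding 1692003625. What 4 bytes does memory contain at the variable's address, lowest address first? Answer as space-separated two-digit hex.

1692003625 in hexadecimal, padded to 32 bits, is 0x64D9ED29.
Split into bytes (most-significant first): 64 D9 ED 29.
Little-endian stores the least-significant byte at the lowest address.
So at ascending addresses the bytes are 29 ED D9 64.

29 ED D9 64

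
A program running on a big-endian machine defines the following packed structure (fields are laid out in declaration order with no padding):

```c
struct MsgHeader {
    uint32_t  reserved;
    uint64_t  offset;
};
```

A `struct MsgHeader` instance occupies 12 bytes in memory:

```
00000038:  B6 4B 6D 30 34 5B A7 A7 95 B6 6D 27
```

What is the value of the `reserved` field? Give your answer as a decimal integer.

3058396464

`reserved` is the first field, at byte offset 0, occupying 4 bytes.
Bytes at offsets 0..3: B6 4B 6D 30.
In big-endian order the high byte comes first in memory.
The bytes are already most-significant first: 0xB64B6D30.
0xB64B6D30 = 3058396464.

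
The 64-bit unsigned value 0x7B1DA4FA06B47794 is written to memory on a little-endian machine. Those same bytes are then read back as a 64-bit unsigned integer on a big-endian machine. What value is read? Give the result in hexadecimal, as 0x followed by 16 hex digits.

Stored little-endian, the bytes at ascending addresses are 94 77 B4 06 FA A4 1D 7B.
Read back as big-endian, the last byte is least significant, giving 0x9477B406FAA41D7B.

0x9477B406FAA41D7B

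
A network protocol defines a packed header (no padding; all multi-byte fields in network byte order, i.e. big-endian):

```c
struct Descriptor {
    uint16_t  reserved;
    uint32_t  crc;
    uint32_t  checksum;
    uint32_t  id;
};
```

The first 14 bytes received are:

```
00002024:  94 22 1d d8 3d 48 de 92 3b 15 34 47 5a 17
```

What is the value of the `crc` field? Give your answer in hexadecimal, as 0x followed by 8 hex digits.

0x1DD83D48

`crc` follows `reserved` (2 bytes), so it starts at byte offset 2 and occupies 4 bytes.
Bytes at offsets 2..5: 1D D8 3D 48.
Big-endian: lowest address holds the most-significant byte.
The bytes are already most-significant first: 0x1DD83D48.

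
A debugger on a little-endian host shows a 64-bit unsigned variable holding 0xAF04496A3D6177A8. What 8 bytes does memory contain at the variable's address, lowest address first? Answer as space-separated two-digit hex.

A8 77 61 3D 6A 49 04 AF

Split into bytes (most-significant first): AF 04 49 6A 3D 61 77 A8.
In little-endian order the low byte comes first in memory.
So at ascending addresses the bytes are A8 77 61 3D 6A 49 04 AF.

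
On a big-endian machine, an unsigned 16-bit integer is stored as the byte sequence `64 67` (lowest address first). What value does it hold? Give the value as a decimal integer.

25703

Big-endian: lowest address holds the most-significant byte.
The bytes are already most-significant first: 0x6467.
0x6467 = 25703.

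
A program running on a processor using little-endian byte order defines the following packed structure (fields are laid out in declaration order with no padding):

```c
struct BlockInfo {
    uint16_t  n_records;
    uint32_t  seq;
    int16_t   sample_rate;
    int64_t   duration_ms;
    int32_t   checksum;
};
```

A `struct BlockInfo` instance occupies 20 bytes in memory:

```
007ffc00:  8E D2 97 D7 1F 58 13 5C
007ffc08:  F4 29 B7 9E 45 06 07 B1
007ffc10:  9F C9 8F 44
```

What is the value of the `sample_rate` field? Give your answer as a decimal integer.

23571

`sample_rate` follows `n_records` (2 B), `seq` (4 B), so it starts at offset 2 + 4 = 6 and occupies 2 bytes.
Bytes at offsets 6..7: 13 5C.
Little-endian stores the least-significant byte at the lowest address.
Reassemble most-significant byte first: 5C 13 → 0x5C13.
0x5C13 = 23571.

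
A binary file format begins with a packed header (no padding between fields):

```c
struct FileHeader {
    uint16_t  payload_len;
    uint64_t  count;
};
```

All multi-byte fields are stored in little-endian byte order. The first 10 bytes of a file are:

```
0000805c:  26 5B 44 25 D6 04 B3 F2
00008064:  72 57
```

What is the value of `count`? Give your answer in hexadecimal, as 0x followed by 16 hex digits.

0x5772F2B304D62544

`count` follows `payload_len` (2 bytes), so it starts at byte offset 2 and occupies 8 bytes.
Bytes at offsets 2..9: 44 25 D6 04 B3 F2 72 57.
Little-endian stores the least-significant byte at the lowest address.
Reassemble most-significant byte first: 57 72 F2 B3 04 D6 25 44 → 0x5772F2B304D62544.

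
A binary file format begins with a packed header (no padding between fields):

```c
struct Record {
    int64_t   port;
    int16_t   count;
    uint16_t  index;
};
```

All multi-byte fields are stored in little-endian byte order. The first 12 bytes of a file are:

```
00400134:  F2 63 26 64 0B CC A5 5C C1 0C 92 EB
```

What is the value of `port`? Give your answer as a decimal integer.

6675966371943572466

`port` is the first field, at byte offset 0, occupying 8 bytes.
Bytes at offsets 0..7: F2 63 26 64 0B CC A5 5C.
Little-endian: lowest address holds the least-significant byte.
Reassemble most-significant byte first: 5C A5 CC 0B 64 26 63 F2 → 0x5CA5CC0B642663F2.
0x5CA5CC0B642663F2 = 6675966371943572466.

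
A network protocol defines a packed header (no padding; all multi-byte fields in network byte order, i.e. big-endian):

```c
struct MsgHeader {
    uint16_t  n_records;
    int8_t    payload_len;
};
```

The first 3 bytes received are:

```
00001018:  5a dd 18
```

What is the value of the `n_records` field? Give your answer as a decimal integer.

`n_records` is the first field, at byte offset 0, occupying 2 bytes.
Bytes at offsets 0..1: 5A DD.
In big-endian order the high byte comes first in memory.
The bytes are already most-significant first: 0x5ADD.
0x5ADD = 23261.

23261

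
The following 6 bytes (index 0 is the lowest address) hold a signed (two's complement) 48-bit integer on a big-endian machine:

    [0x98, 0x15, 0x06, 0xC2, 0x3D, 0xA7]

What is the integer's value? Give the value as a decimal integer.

Big-endian stores the most-significant byte at the lowest address.
The bytes are already most-significant first: 0x981506C23DA7.
Top bit is set, so as a signed 48-bit value this is 0x981506C23DA7 − 2^48 = -114258901582425.

-114258901582425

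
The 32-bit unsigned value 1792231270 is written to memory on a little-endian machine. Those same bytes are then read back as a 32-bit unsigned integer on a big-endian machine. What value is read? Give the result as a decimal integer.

1715983210

1792231270 in 32-bit hexadecimal is 0x6AD34766.
Stored little-endian, the bytes at ascending addresses are 66 47 D3 6A.
Read back as big-endian, the last byte is least significant, giving 0x6647D36A.
0x6647D36A = 1715983210.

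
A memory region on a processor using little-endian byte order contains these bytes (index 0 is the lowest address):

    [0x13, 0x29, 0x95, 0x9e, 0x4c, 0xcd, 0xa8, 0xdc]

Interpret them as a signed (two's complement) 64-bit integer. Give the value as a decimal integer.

Little-endian: lowest address holds the least-significant byte.
Reassemble most-significant byte first: DC A8 CD 4C 9E 95 29 13 → 0xDCA8CD4C9E952913.
Top bit is set, so as a signed 64-bit value this is 0xDCA8CD4C9E952913 − 2^64 = -2546559860316231405.

-2546559860316231405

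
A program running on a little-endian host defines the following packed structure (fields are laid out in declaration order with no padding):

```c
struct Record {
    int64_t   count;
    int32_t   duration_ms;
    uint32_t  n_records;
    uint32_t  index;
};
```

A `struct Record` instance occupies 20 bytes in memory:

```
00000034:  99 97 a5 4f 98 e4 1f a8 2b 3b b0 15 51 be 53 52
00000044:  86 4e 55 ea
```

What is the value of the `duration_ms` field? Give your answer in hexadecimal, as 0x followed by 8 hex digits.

0x15B03B2B

`duration_ms` follows `count` (8 bytes), so it starts at byte offset 8 and occupies 4 bytes.
Bytes at offsets 8..11: 2B 3B B0 15.
Little-endian stores the least-significant byte at the lowest address.
Reassemble most-significant byte first: 15 B0 3B 2B → 0x15B03B2B.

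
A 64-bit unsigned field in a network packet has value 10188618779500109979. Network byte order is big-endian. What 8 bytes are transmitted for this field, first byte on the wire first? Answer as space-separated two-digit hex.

10188618779500109979 in hexadecimal, padded to 64 bits, is 0x8D653ECC5FFA609B.
Split into bytes (most-significant first): 8D 65 3E CC 5F FA 60 9B.
Big-endian stores the most-significant byte at the lowest address.
So the memory order matches the most-significant-first order: 8D 65 3E CC 5F FA 60 9B.

8D 65 3E CC 5F FA 60 9B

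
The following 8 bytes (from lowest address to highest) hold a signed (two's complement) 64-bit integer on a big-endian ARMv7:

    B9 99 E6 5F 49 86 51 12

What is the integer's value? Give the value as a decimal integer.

-5072770208326332142

In big-endian order the high byte comes first in memory.
The bytes are already most-significant first: 0xB999E65F49865112.
Top bit is set, so as a signed 64-bit value this is 0xB999E65F49865112 − 2^64 = -5072770208326332142.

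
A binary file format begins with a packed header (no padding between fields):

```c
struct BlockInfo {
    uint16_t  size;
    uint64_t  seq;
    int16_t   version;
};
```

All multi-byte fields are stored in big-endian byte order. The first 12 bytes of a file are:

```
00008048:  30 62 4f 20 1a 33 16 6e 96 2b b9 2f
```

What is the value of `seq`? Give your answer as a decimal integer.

`seq` follows `size` (2 bytes), so it starts at byte offset 2 and occupies 8 bytes.
Bytes at offsets 2..9: 4F 20 1A 33 16 6E 96 2B.
In big-endian order the high byte comes first in memory.
The bytes are already most-significant first: 0x4F201A33166E962B.
0x4F201A33166E962B = 5701585934973048363.

5701585934973048363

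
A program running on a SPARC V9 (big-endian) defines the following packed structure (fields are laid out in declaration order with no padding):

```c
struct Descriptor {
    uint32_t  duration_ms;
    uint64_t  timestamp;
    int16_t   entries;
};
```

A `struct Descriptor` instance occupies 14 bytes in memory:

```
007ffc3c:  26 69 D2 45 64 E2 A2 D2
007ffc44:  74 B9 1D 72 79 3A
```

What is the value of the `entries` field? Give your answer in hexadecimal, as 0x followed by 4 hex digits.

`entries` follows `duration_ms` (4 B), `timestamp` (8 B), so it starts at offset 4 + 8 = 12 and occupies 2 bytes.
Bytes at offsets 12..13: 79 3A.
In big-endian order the high byte comes first in memory.
The bytes are already most-significant first: 0x793A.

0x793A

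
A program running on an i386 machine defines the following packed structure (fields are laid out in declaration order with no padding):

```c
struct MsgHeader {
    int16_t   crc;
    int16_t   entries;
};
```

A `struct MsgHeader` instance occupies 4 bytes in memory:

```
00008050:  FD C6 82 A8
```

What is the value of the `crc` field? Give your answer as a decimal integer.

-14595

`crc` is the first field, at byte offset 0, occupying 2 bytes.
Bytes at offsets 0..1: FD C6.
In little-endian order the low byte comes first in memory.
Reassemble most-significant byte first: C6 FD → 0xC6FD.
Top bit is set, so as a signed 16-bit value this is 0xC6FD − 2^16 = -14595.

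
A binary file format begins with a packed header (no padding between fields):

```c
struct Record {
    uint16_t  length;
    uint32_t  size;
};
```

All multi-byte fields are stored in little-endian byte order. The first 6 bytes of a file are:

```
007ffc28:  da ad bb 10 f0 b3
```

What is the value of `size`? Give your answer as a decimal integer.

3018854587

`size` follows `length` (2 bytes), so it starts at byte offset 2 and occupies 4 bytes.
Bytes at offsets 2..5: BB 10 F0 B3.
In little-endian order the low byte comes first in memory.
Reassemble most-significant byte first: B3 F0 10 BB → 0xB3F010BB.
0xB3F010BB = 3018854587.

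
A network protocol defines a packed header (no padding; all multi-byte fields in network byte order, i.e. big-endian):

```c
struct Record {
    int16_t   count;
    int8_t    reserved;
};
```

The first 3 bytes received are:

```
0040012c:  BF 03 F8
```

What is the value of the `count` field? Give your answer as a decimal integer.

-16637

`count` is the first field, at byte offset 0, occupying 2 bytes.
Bytes at offsets 0..1: BF 03.
Big-endian stores the most-significant byte at the lowest address.
The bytes are already most-significant first: 0xBF03.
Top bit is set, so as a signed 16-bit value this is 0xBF03 − 2^16 = -16637.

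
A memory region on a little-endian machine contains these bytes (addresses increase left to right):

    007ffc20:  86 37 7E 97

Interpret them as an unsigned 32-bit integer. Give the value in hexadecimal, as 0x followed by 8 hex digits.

0x977E3786

Little-endian: lowest address holds the least-significant byte.
Reassemble most-significant byte first: 97 7E 37 86 → 0x977E3786.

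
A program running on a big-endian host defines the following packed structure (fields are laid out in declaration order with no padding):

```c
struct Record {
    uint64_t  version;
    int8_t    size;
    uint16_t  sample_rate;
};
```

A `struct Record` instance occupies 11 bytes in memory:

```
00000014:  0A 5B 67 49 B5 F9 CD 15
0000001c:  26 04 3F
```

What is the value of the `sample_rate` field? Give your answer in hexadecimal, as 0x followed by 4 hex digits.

`sample_rate` follows `version` (8 B), `size` (1 B), so it starts at offset 8 + 1 = 9 and occupies 2 bytes.
Bytes at offsets 9..10: 04 3F.
Big-endian: lowest address holds the most-significant byte.
The bytes are already most-significant first: 0x043F.

0x043F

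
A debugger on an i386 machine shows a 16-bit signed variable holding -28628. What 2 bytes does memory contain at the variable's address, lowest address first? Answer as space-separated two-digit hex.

2C 90

Two's complement of -28628 in 16 bits: 28628 = 0x6FD4; invert → 0x902B; add 1 → 0x902C.
Split into bytes (most-significant first): 90 2C.
Little-endian: lowest address holds the least-significant byte.
So at ascending addresses the bytes are 2C 90.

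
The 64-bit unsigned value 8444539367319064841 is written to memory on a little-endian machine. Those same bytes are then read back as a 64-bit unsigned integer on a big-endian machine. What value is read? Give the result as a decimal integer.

8444539367319064841 in 64-bit hexadecimal is 0x753107D040DAD109.
Stored little-endian, the bytes at ascending addresses are 09 D1 DA 40 D0 07 31 75.
Read back as big-endian, the last byte is least significant, giving 0x09D1DA40D0073175.
0x09D1DA40D0073175 = 707586588376772981.

707586588376772981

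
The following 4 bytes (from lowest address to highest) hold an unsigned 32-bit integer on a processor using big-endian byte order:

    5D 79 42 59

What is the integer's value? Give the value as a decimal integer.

In big-endian order the high byte comes first in memory.
The bytes are already most-significant first: 0x5D794259.
0x5D794259 = 1568227929.

1568227929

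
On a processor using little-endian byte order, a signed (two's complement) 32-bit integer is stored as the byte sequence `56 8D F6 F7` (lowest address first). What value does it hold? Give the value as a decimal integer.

-134836906

Little-endian: lowest address holds the least-significant byte.
Reassemble most-significant byte first: F7 F6 8D 56 → 0xF7F68D56.
Top bit is set, so as a signed 32-bit value this is 0xF7F68D56 − 2^32 = -134836906.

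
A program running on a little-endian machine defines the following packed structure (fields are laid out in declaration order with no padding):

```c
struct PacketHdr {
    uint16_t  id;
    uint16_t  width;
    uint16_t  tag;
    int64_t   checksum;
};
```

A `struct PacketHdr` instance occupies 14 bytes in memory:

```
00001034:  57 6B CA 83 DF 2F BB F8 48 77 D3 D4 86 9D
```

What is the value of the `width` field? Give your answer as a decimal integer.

33738

`width` follows `id` (2 bytes), so it starts at byte offset 2 and occupies 2 bytes.
Bytes at offsets 2..3: CA 83.
Little-endian stores the least-significant byte at the lowest address.
Reassemble most-significant byte first: 83 CA → 0x83CA.
0x83CA = 33738.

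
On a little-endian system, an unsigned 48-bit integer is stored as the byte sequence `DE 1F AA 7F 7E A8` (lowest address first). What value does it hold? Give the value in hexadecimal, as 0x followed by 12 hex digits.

0xA87E7FAA1FDE

Little-endian stores the least-significant byte at the lowest address.
Reassemble most-significant byte first: A8 7E 7F AA 1F DE → 0xA87E7FAA1FDE.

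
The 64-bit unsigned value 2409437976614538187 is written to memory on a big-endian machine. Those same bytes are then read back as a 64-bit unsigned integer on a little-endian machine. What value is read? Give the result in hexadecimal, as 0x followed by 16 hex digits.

0xCB0B72F0120B7021

2409437976614538187 in 64-bit hexadecimal is 0x21700B12F0720BCB.
Stored big-endian, the bytes at ascending addresses are 21 70 0B 12 F0 72 0B CB.
Read back as little-endian, the first byte is least significant, giving 0xCB0B72F0120B7021.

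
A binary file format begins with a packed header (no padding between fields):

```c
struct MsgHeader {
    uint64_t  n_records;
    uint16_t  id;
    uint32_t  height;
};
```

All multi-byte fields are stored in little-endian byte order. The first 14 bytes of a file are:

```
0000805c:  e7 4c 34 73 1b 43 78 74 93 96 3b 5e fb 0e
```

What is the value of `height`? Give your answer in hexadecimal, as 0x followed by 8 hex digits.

0x0EFB5E3B

`height` follows `n_records` (8 B), `id` (2 B), so it starts at offset 8 + 2 = 10 and occupies 4 bytes.
Bytes at offsets 10..13: 3B 5E FB 0E.
Little-endian stores the least-significant byte at the lowest address.
Reassemble most-significant byte first: 0E FB 5E 3B → 0x0EFB5E3B.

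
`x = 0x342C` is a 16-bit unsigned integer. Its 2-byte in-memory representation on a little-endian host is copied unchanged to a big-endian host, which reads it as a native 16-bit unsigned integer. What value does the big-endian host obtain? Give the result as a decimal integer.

Stored little-endian, the bytes at ascending addresses are 2C 34.
Read back as big-endian, the last byte is least significant, giving 0x2C34.
0x2C34 = 11316.

11316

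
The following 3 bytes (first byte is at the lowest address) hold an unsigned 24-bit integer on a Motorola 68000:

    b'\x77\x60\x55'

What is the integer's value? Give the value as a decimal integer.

In big-endian order the high byte comes first in memory.
The bytes are already most-significant first: 0x776055.
0x776055 = 7823445.

7823445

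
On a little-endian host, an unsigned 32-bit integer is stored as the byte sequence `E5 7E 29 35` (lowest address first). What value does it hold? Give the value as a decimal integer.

Little-endian stores the least-significant byte at the lowest address.
Reassemble most-significant byte first: 35 29 7E E5 → 0x35297EE5.
0x35297EE5 = 891911909.

891911909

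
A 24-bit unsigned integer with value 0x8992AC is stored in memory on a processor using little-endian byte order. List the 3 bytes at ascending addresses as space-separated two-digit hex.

Split into bytes (most-significant first): 89 92 AC.
Little-endian stores the least-significant byte at the lowest address.
So at ascending addresses the bytes are AC 92 89.

AC 92 89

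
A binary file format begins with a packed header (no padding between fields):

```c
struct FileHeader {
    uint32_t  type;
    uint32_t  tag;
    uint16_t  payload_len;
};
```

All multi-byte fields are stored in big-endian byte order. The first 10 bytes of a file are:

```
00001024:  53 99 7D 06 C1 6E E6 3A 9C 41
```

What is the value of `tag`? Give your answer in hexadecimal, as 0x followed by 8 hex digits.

`tag` follows `type` (4 bytes), so it starts at byte offset 4 and occupies 4 bytes.
Bytes at offsets 4..7: C1 6E E6 3A.
Big-endian stores the most-significant byte at the lowest address.
The bytes are already most-significant first: 0xC16EE63A.

0xC16EE63A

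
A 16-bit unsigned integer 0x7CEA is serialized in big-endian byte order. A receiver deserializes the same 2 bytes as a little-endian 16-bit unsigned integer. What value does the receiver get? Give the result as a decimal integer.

Stored big-endian, the bytes at ascending addresses are 7C EA.
Read back as little-endian, the first byte is least significant, giving 0xEA7C.
0xEA7C = 60028.

60028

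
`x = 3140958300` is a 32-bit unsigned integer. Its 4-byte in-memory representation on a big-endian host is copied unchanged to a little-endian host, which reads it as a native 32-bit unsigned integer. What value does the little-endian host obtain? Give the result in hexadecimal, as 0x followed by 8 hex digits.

3140958300 in 32-bit hexadecimal is 0xBB37385C.
Stored big-endian, the bytes at ascending addresses are BB 37 38 5C.
Read back as little-endian, the first byte is least significant, giving 0x5C3837BB.

0x5C3837BB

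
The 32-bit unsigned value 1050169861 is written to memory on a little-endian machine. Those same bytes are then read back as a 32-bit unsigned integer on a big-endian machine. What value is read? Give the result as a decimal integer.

89299006

1050169861 in 32-bit hexadecimal is 0x3E985205.
Stored little-endian, the bytes at ascending addresses are 05 52 98 3E.
Read back as big-endian, the last byte is least significant, giving 0x0552983E.
0x0552983E = 89299006.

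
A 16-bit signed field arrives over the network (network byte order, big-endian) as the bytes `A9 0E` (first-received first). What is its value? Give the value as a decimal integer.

In big-endian order the high byte comes first in memory.
The bytes are already most-significant first: 0xA90E.
Top bit is set, so as a signed 16-bit value this is 0xA90E − 2^16 = -22258.

-22258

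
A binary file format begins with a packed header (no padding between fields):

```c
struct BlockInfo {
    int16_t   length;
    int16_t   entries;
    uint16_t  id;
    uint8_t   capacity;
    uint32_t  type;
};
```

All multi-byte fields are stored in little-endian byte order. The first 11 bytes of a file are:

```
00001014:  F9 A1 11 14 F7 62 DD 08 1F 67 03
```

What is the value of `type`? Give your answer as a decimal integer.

`type` follows `length` (2 B), `entries` (2 B), `id` (2 B), `capacity` (1 B), so it starts at offset 2 + 2 + 2 + 1 = 7 and occupies 4 bytes.
Bytes at offsets 7..10: 08 1F 67 03.
In little-endian order the low byte comes first in memory.
Reassemble most-significant byte first: 03 67 1F 08 → 0x03671F08.
0x03671F08 = 57089800.

57089800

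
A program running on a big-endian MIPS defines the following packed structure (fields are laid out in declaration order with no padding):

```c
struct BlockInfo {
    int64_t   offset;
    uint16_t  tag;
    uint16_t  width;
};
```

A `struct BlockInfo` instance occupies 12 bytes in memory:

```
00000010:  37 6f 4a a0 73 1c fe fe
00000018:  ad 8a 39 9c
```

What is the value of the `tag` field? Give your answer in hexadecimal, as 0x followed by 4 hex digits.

`tag` follows `offset` (8 bytes), so it starts at byte offset 8 and occupies 2 bytes.
Bytes at offsets 8..9: AD 8A.
Big-endian: lowest address holds the most-significant byte.
The bytes are already most-significant first: 0xAD8A.

0xAD8A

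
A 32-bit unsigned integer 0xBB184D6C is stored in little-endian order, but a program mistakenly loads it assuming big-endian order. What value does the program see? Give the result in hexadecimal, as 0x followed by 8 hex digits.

0x6C4D18BB

Stored little-endian, the bytes at ascending addresses are 6C 4D 18 BB.
Read back as big-endian, the last byte is least significant, giving 0x6C4D18BB.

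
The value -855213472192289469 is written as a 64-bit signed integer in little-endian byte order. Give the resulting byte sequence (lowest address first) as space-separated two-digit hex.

43 A5 D9 CE E0 AB 21 F4

Two's complement of -855213472192289469 in 64 bits: 855213472192289469 = 0x0BDE541F31265ABD; invert → 0xF421ABE0CED9A542; add 1 → 0xF421ABE0CED9A543.
Split into bytes (most-significant first): F4 21 AB E0 CE D9 A5 43.
Little-endian: lowest address holds the least-significant byte.
So at ascending addresses the bytes are 43 A5 D9 CE E0 AB 21 F4.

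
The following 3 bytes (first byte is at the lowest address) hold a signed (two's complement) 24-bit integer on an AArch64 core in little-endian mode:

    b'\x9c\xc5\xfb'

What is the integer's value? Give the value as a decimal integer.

Little-endian: lowest address holds the least-significant byte.
Reassemble most-significant byte first: FB C5 9C → 0xFBC59C.
Top bit is set, so as a signed 24-bit value this is 0xFBC59C − 2^24 = -277092.

-277092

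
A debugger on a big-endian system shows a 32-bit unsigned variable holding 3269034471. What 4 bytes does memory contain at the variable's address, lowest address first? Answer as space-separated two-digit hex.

C2 D9 81 E7

3269034471 in hexadecimal, padded to 32 bits, is 0xC2D981E7.
Split into bytes (most-significant first): C2 D9 81 E7.
Big-endian stores the most-significant byte at the lowest address.
So the memory order matches the most-significant-first order: C2 D9 81 E7.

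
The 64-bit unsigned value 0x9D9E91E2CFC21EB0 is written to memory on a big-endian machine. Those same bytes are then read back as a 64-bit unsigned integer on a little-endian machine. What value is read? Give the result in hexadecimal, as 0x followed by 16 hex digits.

Stored big-endian, the bytes at ascending addresses are 9D 9E 91 E2 CF C2 1E B0.
Read back as little-endian, the first byte is least significant, giving 0xB01EC2CFE2919E9D.

0xB01EC2CFE2919E9D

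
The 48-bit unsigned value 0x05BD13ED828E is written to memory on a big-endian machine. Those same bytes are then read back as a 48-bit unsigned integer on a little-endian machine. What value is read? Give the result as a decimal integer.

Stored big-endian, the bytes at ascending addresses are 05 BD 13 ED 82 8E.
Read back as little-endian, the first byte is least significant, giving 0x8E82ED13BD05.
0x8E82ED13BD05 = 156692974386437.

156692974386437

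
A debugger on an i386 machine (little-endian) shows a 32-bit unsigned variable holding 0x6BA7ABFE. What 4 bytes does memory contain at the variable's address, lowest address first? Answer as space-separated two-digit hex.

FE AB A7 6B

Split into bytes (most-significant first): 6B A7 AB FE.
Little-endian stores the least-significant byte at the lowest address.
So at ascending addresses the bytes are FE AB A7 6B.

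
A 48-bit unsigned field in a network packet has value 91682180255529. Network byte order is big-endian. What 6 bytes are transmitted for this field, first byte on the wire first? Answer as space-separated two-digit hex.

53 62 6B C9 4F 29

91682180255529 in hexadecimal, padded to 48 bits, is 0x53626BC94F29.
Split into bytes (most-significant first): 53 62 6B C9 4F 29.
In big-endian order the high byte comes first in memory.
So the memory order matches the most-significant-first order: 53 62 6B C9 4F 29.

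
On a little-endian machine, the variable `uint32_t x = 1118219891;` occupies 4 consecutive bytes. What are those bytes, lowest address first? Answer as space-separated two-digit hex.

73 AE A6 42

1118219891 in hexadecimal, padded to 32 bits, is 0x42A6AE73.
Split into bytes (most-significant first): 42 A6 AE 73.
Little-endian: lowest address holds the least-significant byte.
So at ascending addresses the bytes are 73 AE A6 42.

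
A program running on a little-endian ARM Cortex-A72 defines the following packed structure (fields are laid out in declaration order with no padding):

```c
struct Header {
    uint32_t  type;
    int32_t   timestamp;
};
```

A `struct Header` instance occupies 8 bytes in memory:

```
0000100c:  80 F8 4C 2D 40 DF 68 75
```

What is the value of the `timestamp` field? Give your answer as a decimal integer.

`timestamp` follows `type` (4 bytes), so it starts at byte offset 4 and occupies 4 bytes.
Bytes at offsets 4..7: 40 DF 68 75.
In little-endian order the low byte comes first in memory.
Reassemble most-significant byte first: 75 68 DF 40 → 0x7568DF40.
0x7568DF40 = 1969807168.

1969807168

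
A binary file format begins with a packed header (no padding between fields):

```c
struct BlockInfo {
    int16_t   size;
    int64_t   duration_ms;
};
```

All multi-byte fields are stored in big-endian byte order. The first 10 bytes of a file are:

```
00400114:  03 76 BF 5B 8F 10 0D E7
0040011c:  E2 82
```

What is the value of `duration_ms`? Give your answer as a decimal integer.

`duration_ms` follows `size` (2 bytes), so it starts at byte offset 2 and occupies 8 bytes.
Bytes at offsets 2..9: BF 5B 8F 10 0D E7 E2 82.
Big-endian stores the most-significant byte at the lowest address.
The bytes are already most-significant first: 0xBF5B8F100DE7E282.
Top bit is set, so as a signed 64-bit value this is 0xBF5B8F100DE7E282 − 2^64 = -4657972090469096830.

-4657972090469096830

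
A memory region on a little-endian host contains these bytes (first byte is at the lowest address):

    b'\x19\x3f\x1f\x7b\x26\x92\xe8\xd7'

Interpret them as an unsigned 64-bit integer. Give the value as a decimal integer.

15557845606723436313

Little-endian stores the least-significant byte at the lowest address.
Reassemble most-significant byte first: D7 E8 92 26 7B 1F 3F 19 → 0xD7E892267B1F3F19.
0xD7E892267B1F3F19 = 15557845606723436313.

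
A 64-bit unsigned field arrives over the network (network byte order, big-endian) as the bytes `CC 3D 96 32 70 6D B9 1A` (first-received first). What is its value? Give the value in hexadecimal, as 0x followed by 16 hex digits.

Big-endian: lowest address holds the most-significant byte.
The bytes are already most-significant first: 0xCC3D9632706DB91A.

0xCC3D9632706DB91A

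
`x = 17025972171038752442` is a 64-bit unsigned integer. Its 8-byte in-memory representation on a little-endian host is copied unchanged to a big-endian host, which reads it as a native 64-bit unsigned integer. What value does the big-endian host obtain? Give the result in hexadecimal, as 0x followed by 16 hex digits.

17025972171038752442 in 64-bit hexadecimal is 0xEC48677B6A737EBA.
Stored little-endian, the bytes at ascending addresses are BA 7E 73 6A 7B 67 48 EC.
Read back as big-endian, the last byte is least significant, giving 0xBA7E736A7B6748EC.

0xBA7E736A7B6748EC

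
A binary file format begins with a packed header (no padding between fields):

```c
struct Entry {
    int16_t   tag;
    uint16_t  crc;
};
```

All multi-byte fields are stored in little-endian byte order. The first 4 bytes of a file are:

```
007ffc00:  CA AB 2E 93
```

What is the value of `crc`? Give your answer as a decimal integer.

37678

`crc` follows `tag` (2 bytes), so it starts at byte offset 2 and occupies 2 bytes.
Bytes at offsets 2..3: 2E 93.
Little-endian: lowest address holds the least-significant byte.
Reassemble most-significant byte first: 93 2E → 0x932E.
0x932E = 37678.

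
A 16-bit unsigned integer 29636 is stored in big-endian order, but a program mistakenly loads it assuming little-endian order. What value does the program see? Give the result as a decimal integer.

29636 in 16-bit hexadecimal is 0x73C4.
Stored big-endian, the bytes at ascending addresses are 73 C4.
Read back as little-endian, the first byte is least significant, giving 0xC473.
0xC473 = 50291.

50291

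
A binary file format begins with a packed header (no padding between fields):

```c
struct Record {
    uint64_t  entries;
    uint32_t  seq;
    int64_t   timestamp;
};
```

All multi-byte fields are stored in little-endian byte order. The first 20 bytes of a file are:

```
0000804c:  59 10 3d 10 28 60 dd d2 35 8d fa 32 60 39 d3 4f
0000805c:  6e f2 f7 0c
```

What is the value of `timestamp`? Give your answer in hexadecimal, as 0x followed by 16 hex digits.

0x0CF7F26E4FD33960

`timestamp` follows `entries` (8 B), `seq` (4 B), so it starts at offset 8 + 4 = 12 and occupies 8 bytes.
Bytes at offsets 12..19: 60 39 D3 4F 6E F2 F7 0C.
Little-endian stores the least-significant byte at the lowest address.
Reassemble most-significant byte first: 0C F7 F2 6E 4F D3 39 60 → 0x0CF7F26E4FD33960.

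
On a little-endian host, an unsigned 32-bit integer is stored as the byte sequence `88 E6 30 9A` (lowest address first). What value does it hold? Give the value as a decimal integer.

2586896008

Little-endian stores the least-significant byte at the lowest address.
Reassemble most-significant byte first: 9A 30 E6 88 → 0x9A30E688.
0x9A30E688 = 2586896008.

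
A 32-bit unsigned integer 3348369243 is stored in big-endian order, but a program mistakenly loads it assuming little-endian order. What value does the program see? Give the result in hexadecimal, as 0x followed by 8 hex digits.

3348369243 in 32-bit hexadecimal is 0xC7940F5B.
Stored big-endian, the bytes at ascending addresses are C7 94 0F 5B.
Read back as little-endian, the first byte is least significant, giving 0x5B0F94C7.

0x5B0F94C7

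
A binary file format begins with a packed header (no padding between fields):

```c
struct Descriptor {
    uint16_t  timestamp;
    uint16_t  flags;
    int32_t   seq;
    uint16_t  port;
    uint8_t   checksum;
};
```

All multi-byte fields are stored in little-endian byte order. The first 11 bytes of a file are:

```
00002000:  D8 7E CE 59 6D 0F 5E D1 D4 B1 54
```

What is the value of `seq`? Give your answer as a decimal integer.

-782364819

`seq` follows `timestamp` (2 B), `flags` (2 B), so it starts at offset 2 + 2 = 4 and occupies 4 bytes.
Bytes at offsets 4..7: 6D 0F 5E D1.
Little-endian: lowest address holds the least-significant byte.
Reassemble most-significant byte first: D1 5E 0F 6D → 0xD15E0F6D.
Top bit is set, so as a signed 32-bit value this is 0xD15E0F6D − 2^32 = -782364819.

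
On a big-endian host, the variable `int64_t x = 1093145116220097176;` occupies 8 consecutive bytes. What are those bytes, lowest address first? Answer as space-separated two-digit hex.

1093145116220097176 in hexadecimal, padded to 64 bits, is 0x0F2BA1B104408298.
Split into bytes (most-significant first): 0F 2B A1 B1 04 40 82 98.
Big-endian: lowest address holds the most-significant byte.
So the memory order matches the most-significant-first order: 0F 2B A1 B1 04 40 82 98.

0F 2B A1 B1 04 40 82 98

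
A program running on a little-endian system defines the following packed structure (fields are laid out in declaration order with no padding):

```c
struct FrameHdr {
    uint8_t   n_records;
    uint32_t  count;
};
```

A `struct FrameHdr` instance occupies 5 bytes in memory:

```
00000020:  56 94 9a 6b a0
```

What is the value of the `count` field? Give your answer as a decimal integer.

`count` follows `n_records` (1 byte), so it starts at byte offset 1 and occupies 4 bytes.
Bytes at offsets 1..4: 94 9A 6B A0.
Little-endian stores the least-significant byte at the lowest address.
Reassemble most-significant byte first: A0 6B 9A 94 → 0xA06B9A94.
0xA06B9A94 = 2691406484.

2691406484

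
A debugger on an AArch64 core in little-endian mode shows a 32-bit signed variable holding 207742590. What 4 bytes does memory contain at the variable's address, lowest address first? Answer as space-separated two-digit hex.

207742590 in hexadecimal, padded to 32 bits, is 0x0C61E67E.
Split into bytes (most-significant first): 0C 61 E6 7E.
Little-endian stores the least-significant byte at the lowest address.
So at ascending addresses the bytes are 7E E6 61 0C.

7E E6 61 0C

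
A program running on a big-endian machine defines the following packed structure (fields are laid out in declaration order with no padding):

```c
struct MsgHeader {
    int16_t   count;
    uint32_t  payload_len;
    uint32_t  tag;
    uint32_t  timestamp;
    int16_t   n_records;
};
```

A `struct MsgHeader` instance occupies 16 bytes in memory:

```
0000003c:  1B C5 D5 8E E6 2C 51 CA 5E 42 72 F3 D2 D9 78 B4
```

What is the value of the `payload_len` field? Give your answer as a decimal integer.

`payload_len` follows `count` (2 bytes), so it starts at byte offset 2 and occupies 4 bytes.
Bytes at offsets 2..5: D5 8E E6 2C.
In big-endian order the high byte comes first in memory.
The bytes are already most-significant first: 0xD58EE62C.
0xD58EE62C = 3582912044.

3582912044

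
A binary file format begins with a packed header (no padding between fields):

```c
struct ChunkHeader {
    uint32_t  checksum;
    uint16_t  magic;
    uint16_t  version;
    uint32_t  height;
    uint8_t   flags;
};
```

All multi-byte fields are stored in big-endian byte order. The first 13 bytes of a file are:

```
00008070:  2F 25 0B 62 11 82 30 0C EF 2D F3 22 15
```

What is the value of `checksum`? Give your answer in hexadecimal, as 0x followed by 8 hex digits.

0x2F250B62

`checksum` is the first field, at byte offset 0, occupying 4 bytes.
Bytes at offsets 0..3: 2F 25 0B 62.
Big-endian stores the most-significant byte at the lowest address.
The bytes are already most-significant first: 0x2F250B62.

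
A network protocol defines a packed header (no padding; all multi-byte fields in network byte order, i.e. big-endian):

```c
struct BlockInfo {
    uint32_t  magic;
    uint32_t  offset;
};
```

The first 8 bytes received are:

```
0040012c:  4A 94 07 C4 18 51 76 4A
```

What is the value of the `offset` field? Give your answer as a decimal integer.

`offset` follows `magic` (4 bytes), so it starts at byte offset 4 and occupies 4 bytes.
Bytes at offsets 4..7: 18 51 76 4A.
In big-endian order the high byte comes first in memory.
The bytes are already most-significant first: 0x1851764A.
0x1851764A = 407991882.

407991882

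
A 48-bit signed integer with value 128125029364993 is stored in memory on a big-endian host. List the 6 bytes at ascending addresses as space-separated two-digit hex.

128125029364993 in hexadecimal, padded to 48 bits, is 0x74876EDCB501.
Split into bytes (most-significant first): 74 87 6E DC B5 01.
Big-endian: lowest address holds the most-significant byte.
So the memory order matches the most-significant-first order: 74 87 6E DC B5 01.

74 87 6E DC B5 01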